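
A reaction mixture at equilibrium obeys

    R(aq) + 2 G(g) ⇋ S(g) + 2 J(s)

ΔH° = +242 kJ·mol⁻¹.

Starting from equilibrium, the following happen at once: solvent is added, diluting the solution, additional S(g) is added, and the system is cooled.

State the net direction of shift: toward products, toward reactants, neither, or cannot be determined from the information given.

left

Dilution lowers every aqueous concentration by the same factor. Δn_aq = 0 − 1 = -1, so the system shifts toward the side with more dissolved moles — to the left.
Adding S (g), a product, drives the reaction to the left.
The forward reaction is endothermic. Lowering T favours the exothermic direction — shift to the left.
All effects act in the same direction — net shift to the left.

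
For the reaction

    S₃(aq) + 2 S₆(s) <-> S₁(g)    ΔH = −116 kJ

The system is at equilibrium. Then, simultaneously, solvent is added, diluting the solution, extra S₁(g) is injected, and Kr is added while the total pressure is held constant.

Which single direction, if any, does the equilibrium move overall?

cannot be determined

Dilution lowers every aqueous concentration by the same factor. Δn_aq = 0 − 1 = -1, so the system shifts toward the side with more dissolved moles — to the left.
Adding S₁ (g), a product, drives the reaction to the left.
Adding inert gas at constant total pressure expands the volume and lowers every reacting partial pressure. With Δn_gas = 1 − 0 = +1, Q moves away from K toward the side with fewer gas moles, so the system shifts toward the side with more gas moles — to the right.
The individual effects push in opposite directions; without quantitative information the net direction cannot be determined.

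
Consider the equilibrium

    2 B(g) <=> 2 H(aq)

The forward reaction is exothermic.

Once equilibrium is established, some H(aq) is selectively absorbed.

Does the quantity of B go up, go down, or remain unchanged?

Removing H (aq), a product, drives the reaction to the right.
The net shift is to the right. B is a reactant, so its amount decreases.

decreases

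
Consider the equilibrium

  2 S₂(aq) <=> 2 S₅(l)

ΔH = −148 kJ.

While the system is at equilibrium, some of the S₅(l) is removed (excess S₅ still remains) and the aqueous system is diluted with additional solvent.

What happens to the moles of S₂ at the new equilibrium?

increases

S₅ is a pure liquid; its activity is 1 regardless of amount, so Q is unaffected — no shift from this change.
Dilution lowers every aqueous concentration by the same factor. Δn_aq = 0 − 2 = -2, so the system shifts toward the side with more dissolved moles — to the left.
The net shift is to the left. S₂ is a reactant, so its amount increases.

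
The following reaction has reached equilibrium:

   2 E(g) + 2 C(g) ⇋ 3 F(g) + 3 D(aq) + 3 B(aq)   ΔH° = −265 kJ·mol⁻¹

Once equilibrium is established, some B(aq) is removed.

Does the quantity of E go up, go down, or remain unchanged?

Removing B (aq), a product, drives the reaction to the right.
The net shift is to the right. E is a reactant, so its amount decreases.

decreases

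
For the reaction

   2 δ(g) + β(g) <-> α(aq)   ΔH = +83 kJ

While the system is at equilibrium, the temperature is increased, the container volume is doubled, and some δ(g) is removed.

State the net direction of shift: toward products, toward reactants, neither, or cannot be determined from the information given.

The forward reaction is endothermic. Raising T favours the endothermic direction — shift to the right.
Gas moles: reactants 3, products 0 (Δn_gas = -3). Expansion shifts the system toward the side with more moles of gas — to the left.
Removing δ (g), a reactant, drives the reaction to the left.
The individual effects push in opposite directions; without quantitative information the net direction cannot be determined.

cannot be determined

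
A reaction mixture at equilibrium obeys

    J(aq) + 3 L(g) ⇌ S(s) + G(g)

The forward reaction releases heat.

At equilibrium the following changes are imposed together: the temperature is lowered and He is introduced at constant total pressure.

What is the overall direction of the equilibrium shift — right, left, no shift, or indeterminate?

cannot be determined

The forward reaction is exothermic. Lowering T favours the exothermic direction — shift to the right.
Adding inert gas at constant total pressure expands the volume and lowers every reacting partial pressure. With Δn_gas = 1 − 3 = -2, Q moves away from K toward the side with fewer gas moles, so the system shifts toward the side with more gas moles — to the left.
The individual effects push in opposite directions; without quantitative information the net direction cannot be determined.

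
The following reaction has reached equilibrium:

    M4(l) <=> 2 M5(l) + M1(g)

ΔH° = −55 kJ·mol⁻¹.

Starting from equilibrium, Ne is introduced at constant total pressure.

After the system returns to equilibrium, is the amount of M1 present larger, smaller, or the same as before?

Adding inert gas at constant total pressure expands the volume and lowers every reacting partial pressure. With Δn_gas = 1 − 0 = +1, Q moves away from K toward the side with fewer gas moles, so the system shifts toward the side with more gas moles — to the right.
The net shift is to the right. M1 is a product, so its amount increases.

increases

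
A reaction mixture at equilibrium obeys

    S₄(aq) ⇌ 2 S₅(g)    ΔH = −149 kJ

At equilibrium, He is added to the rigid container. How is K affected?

unchanged

The equilibrium constant depends only on temperature. This perturbation changes neither the position of equilibrium nor K.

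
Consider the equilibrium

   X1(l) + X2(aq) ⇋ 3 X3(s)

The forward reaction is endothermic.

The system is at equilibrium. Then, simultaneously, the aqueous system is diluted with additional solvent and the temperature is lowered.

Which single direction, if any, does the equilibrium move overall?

Dilution lowers every aqueous concentration by the same factor. Δn_aq = 0 − 1 = -1, so the system shifts toward the side with more dissolved moles — to the left.
The forward reaction is endothermic. Lowering T favours the exothermic direction — shift to the left.
All effects act in the same direction — net shift to the left.

left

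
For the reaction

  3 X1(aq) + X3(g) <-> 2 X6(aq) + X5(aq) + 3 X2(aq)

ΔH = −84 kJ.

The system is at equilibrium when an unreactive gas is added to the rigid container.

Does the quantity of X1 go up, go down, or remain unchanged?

unchanged

At constant volume, adding an inert gas leaves every reacting species' partial pressure unchanged, so Q is unchanged — no shift from this change.
No net shift occurs, so the amount of X1 is unchanged.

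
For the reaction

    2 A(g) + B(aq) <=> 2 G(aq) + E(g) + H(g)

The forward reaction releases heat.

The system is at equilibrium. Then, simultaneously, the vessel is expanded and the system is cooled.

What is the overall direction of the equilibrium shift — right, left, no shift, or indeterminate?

Gas moles: reactants 2, products 2. Δn_gas = 0, so a volume change leaves Q equal to K — no shift from this change.
The forward reaction is exothermic. Lowering T favours the exothermic direction — shift to the right.
Only the nonzero effect(s) matter; the net shift is to the right.

right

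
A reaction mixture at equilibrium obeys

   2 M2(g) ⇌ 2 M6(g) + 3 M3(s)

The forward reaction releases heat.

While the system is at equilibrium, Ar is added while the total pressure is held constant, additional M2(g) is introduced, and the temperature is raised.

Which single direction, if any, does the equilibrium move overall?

Adding inert gas at constant total pressure expands the volume, scaling every reacting partial pressure by the same factor. Δn_gas = 2 − 2 = 0, so Q is unchanged — no shift.
Adding M2 (g), a reactant, drives the reaction to the right.
The forward reaction is exothermic. Raising T favours the endothermic direction — shift to the left.
The individual effects push in opposite directions; without quantitative information the net direction cannot be determined.

cannot be determined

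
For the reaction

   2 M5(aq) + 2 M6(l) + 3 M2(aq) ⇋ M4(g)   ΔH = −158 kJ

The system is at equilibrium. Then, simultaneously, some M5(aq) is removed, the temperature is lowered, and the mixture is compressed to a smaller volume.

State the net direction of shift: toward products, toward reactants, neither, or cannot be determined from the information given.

Removing M5 (aq), a reactant, drives the reaction to the left.
The forward reaction is exothermic. Lowering T favours the exothermic direction — shift to the right.
Gas moles: reactants 0, products 1 (Δn_gas = +1). Compression shifts the system toward the side with fewer moles of gas — to the left.
The individual effects push in opposite directions; without quantitative information the net direction cannot be determined.

cannot be determined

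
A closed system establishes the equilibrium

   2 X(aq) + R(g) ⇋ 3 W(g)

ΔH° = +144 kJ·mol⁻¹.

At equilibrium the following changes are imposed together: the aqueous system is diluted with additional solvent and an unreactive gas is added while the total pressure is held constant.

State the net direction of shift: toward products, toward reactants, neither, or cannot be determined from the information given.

cannot be determined

Dilution lowers every aqueous concentration by the same factor. Δn_aq = 0 − 2 = -2, so the system shifts toward the side with more dissolved moles — to the left.
Adding inert gas at constant total pressure expands the volume and lowers every reacting partial pressure. With Δn_gas = 3 − 1 = +2, Q moves away from K toward the side with fewer gas moles, so the system shifts toward the side with more gas moles — to the right.
The individual effects push in opposite directions; without quantitative information the net direction cannot be determined.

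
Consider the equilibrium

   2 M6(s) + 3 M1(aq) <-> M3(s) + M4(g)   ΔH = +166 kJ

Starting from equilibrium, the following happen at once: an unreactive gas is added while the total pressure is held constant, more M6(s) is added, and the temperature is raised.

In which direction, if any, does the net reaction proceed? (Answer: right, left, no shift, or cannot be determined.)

Adding inert gas at constant total pressure expands the volume and lowers every reacting partial pressure. With Δn_gas = 1 − 0 = +1, Q moves away from K toward the side with fewer gas moles, so the system shifts toward the side with more gas moles — to the right.
M6 is a pure solid; its activity is 1 regardless of amount, so Q is unaffected — no shift from this change.
The forward reaction is endothermic. Raising T favours the endothermic direction — shift to the right.
Only the nonzero effect(s) matter; the net shift is to the right.

right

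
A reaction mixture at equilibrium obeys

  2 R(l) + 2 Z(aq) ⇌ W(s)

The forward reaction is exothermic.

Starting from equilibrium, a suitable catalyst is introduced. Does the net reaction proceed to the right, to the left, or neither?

A catalyst speeds both forward and reverse rates equally; it changes neither Q nor K — no shift from this change.

no shift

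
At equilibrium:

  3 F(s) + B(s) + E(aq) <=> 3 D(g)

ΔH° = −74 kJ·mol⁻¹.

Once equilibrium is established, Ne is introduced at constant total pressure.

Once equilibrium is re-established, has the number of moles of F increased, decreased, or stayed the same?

Adding inert gas at constant total pressure expands the volume and lowers every reacting partial pressure. With Δn_gas = 3 − 0 = +3, Q moves away from K toward the side with fewer gas moles, so the system shifts toward the side with more gas moles — to the right.
The net shift is to the right. F is a reactant, so its amount decreases.

decreases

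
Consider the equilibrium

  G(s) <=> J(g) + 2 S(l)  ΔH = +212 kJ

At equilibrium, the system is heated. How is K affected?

K depends on temperature via the van 't Hoff relation. The forward reaction is endothermic, so raising T increases K.

increases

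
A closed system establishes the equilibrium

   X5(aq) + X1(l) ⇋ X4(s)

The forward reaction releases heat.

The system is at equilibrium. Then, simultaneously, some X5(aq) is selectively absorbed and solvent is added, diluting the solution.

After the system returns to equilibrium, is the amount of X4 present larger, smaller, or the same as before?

Removing X5 (aq), a reactant, drives the reaction to the left.
Dilution lowers every aqueous concentration by the same factor. Δn_aq = 0 − 1 = -1, so the system shifts toward the side with more dissolved moles — to the left.
The net shift is to the left. X4 is a product, so its amount decreases.

decreases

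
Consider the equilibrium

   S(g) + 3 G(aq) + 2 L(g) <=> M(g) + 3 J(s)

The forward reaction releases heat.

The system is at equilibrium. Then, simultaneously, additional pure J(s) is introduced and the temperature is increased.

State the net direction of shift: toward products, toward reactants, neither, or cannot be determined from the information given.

J is a pure solid; its activity is 1 regardless of amount, so Q is unaffected — no shift from this change.
The forward reaction is exothermic. Raising T favours the endothermic direction — shift to the left.
Only the nonzero effect(s) matter; the net shift is to the left.

left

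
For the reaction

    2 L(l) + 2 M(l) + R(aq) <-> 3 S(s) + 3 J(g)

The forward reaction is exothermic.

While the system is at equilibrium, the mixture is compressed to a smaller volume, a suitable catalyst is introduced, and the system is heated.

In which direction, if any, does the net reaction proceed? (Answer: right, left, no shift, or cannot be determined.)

Gas moles: reactants 0, products 3 (Δn_gas = +3). Compression shifts the system toward the side with fewer moles of gas — to the left.
A catalyst speeds both forward and reverse rates equally; it changes neither Q nor K — no shift from this change.
The forward reaction is exothermic. Raising T favours the endothermic direction — shift to the left.
Only the nonzero effect(s) matter; the net shift is to the left.

left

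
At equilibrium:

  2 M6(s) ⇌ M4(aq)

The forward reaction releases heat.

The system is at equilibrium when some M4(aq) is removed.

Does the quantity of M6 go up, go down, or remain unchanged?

Removing M4 (aq), a product, drives the reaction to the right.
The net shift is to the right. M6 is a reactant, so its amount decreases.

decreases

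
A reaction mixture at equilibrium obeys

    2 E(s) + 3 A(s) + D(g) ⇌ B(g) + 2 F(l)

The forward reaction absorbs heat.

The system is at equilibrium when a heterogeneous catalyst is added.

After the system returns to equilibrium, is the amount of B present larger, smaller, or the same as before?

unchanged

A catalyst speeds both forward and reverse rates equally; it changes neither Q nor K — no shift from this change.
No net shift occurs, so the amount of B is unchanged.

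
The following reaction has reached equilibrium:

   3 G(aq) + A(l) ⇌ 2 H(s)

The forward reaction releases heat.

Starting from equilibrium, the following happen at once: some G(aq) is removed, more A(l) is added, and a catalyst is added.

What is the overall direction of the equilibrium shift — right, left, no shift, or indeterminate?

left

Removing G (aq), a reactant, drives the reaction to the left.
A is a pure liquid; its activity is 1 regardless of amount, so Q is unaffected — no shift from this change.
A catalyst speeds both forward and reverse rates equally; it changes neither Q nor K — no shift from this change.
Only the nonzero effect(s) matter; the net shift is to the left.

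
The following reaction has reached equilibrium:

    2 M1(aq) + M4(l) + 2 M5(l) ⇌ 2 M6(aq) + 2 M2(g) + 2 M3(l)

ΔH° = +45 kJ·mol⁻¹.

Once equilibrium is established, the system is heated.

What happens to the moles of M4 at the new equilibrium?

decreases

The forward reaction is endothermic. Raising T favours the endothermic direction — shift to the right.
The net shift is to the right. M4 is a reactant, so its amount decreases.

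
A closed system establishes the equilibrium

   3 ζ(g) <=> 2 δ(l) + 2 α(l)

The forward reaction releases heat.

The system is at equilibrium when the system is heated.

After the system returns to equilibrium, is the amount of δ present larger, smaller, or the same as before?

The forward reaction is exothermic. Raising T favours the endothermic direction — shift to the left.
The net shift is to the left. δ is a product, so its amount decreases.

decreases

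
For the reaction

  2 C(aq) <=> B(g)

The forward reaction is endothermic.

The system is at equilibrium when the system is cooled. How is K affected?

decreases

K depends on temperature via the van 't Hoff relation. The forward reaction is endothermic, so lowering T decreases K.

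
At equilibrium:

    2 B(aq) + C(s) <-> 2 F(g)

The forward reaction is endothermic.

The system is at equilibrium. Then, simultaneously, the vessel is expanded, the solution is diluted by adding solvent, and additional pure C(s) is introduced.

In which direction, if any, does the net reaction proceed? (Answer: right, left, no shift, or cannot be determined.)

cannot be determined

Gas moles: reactants 0, products 2 (Δn_gas = +2). Expansion shifts the system toward the side with more moles of gas — to the right.
Dilution lowers every aqueous concentration by the same factor. Δn_aq = 0 − 2 = -2, so the system shifts toward the side with more dissolved moles — to the left.
C is a pure solid; its activity is 1 regardless of amount, so Q is unaffected — no shift from this change.
The individual effects push in opposite directions; without quantitative information the net direction cannot be determined.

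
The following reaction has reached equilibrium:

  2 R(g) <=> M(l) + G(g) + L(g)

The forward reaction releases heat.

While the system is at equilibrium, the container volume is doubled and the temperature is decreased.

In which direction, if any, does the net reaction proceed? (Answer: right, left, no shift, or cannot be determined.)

Gas moles: reactants 2, products 2. Δn_gas = 0, so a volume change leaves Q equal to K — no shift from this change.
The forward reaction is exothermic. Lowering T favours the exothermic direction — shift to the right.
Only the nonzero effect(s) matter; the net shift is to the right.

right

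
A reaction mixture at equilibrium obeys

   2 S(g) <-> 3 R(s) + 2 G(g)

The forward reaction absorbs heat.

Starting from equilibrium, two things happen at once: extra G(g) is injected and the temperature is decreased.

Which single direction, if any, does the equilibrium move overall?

left

Adding G (g), a product, drives the reaction to the left.
The forward reaction is endothermic. Lowering T favours the exothermic direction — shift to the left.
All effects act in the same direction — net shift to the left.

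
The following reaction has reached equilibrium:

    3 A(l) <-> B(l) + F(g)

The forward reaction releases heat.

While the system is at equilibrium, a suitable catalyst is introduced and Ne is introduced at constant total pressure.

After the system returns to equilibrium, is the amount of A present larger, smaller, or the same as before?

A catalyst speeds both forward and reverse rates equally; it changes neither Q nor K — no shift from this change.
Adding inert gas at constant total pressure expands the volume and lowers every reacting partial pressure. With Δn_gas = 1 − 0 = +1, Q moves away from K toward the side with fewer gas moles, so the system shifts toward the side with more gas moles — to the right.
The net shift is to the right. A is a reactant, so its amount decreases.

decreases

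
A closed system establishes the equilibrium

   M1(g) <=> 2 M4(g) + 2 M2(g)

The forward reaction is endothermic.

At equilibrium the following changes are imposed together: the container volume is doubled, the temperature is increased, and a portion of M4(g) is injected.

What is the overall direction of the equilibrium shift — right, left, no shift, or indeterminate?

cannot be determined

Gas moles: reactants 1, products 4 (Δn_gas = +3). Expansion shifts the system toward the side with more moles of gas — to the right.
The forward reaction is endothermic. Raising T favours the endothermic direction — shift to the right.
Adding M4 (g), a product, drives the reaction to the left.
The individual effects push in opposite directions; without quantitative information the net direction cannot be determined.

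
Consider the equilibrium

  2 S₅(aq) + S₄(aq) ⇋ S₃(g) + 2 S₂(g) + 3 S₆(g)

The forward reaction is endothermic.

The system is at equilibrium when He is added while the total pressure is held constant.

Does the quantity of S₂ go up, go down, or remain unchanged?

Adding inert gas at constant total pressure expands the volume and lowers every reacting partial pressure. With Δn_gas = 6 − 0 = +6, Q moves away from K toward the side with fewer gas moles, so the system shifts toward the side with more gas moles — to the right.
The net shift is to the right. S₂ is a product, so its amount increases.

increases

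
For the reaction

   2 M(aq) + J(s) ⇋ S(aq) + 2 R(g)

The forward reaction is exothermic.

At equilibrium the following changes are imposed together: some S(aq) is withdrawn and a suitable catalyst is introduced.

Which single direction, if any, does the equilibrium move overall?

Removing S (aq), a product, drives the reaction to the right.
A catalyst speeds both forward and reverse rates equally; it changes neither Q nor K — no shift from this change.
Only the nonzero effect(s) matter; the net shift is to the right.

right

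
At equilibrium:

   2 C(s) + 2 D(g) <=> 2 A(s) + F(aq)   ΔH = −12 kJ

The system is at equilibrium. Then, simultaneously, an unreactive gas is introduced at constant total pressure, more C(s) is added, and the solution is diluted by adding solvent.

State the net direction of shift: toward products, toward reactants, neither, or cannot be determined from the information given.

Adding inert gas at constant total pressure expands the volume and lowers every reacting partial pressure. With Δn_gas = 0 − 2 = -2, Q moves away from K toward the side with fewer gas moles, so the system shifts toward the side with more gas moles — to the left.
C is a pure solid; its activity is 1 regardless of amount, so Q is unaffected — no shift from this change.
Dilution lowers every aqueous concentration by the same factor. Δn_aq = 1 − 0 = +1, so the system shifts toward the side with more dissolved moles — to the right.
The individual effects push in opposite directions; without quantitative information the net direction cannot be determined.

cannot be determined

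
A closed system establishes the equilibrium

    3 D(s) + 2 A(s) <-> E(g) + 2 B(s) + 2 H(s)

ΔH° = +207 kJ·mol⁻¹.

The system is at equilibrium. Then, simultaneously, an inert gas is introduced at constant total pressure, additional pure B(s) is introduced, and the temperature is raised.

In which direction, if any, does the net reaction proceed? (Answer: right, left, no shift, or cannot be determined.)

right

Adding inert gas at constant total pressure expands the volume and lowers every reacting partial pressure. With Δn_gas = 1 − 0 = +1, Q moves away from K toward the side with fewer gas moles, so the system shifts toward the side with more gas moles — to the right.
B is a pure solid; its activity is 1 regardless of amount, so Q is unaffected — no shift from this change.
The forward reaction is endothermic. Raising T favours the endothermic direction — shift to the right.
Only the nonzero effect(s) matter; the net shift is to the right.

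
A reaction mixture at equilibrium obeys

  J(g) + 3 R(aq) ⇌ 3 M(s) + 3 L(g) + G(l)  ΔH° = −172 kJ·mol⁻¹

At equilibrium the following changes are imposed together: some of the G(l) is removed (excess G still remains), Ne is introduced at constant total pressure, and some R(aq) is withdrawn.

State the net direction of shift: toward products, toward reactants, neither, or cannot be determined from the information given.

G is a pure liquid; its activity is 1 regardless of amount, so Q is unaffected — no shift from this change.
Adding inert gas at constant total pressure expands the volume and lowers every reacting partial pressure. With Δn_gas = 3 − 1 = +2, Q moves away from K toward the side with fewer gas moles, so the system shifts toward the side with more gas moles — to the right.
Removing R (aq), a reactant, drives the reaction to the left.
The individual effects push in opposite directions; without quantitative information the net direction cannot be determined.

cannot be determined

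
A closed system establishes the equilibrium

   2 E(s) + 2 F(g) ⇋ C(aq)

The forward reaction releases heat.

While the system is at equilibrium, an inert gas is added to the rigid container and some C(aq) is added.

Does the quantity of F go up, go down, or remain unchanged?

At constant volume, adding an inert gas leaves every reacting species' partial pressure unchanged, so Q is unchanged — no shift from this change.
Adding C (aq), a product, drives the reaction to the left.
The net shift is to the left. F is a reactant, so its amount increases.

increases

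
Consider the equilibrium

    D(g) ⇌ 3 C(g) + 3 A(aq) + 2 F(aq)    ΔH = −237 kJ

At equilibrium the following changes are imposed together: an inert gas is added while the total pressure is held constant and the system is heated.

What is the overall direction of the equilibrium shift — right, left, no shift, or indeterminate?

cannot be determined

Adding inert gas at constant total pressure expands the volume and lowers every reacting partial pressure. With Δn_gas = 3 − 1 = +2, Q moves away from K toward the side with fewer gas moles, so the system shifts toward the side with more gas moles — to the right.
The forward reaction is exothermic. Raising T favours the endothermic direction — shift to the left.
The individual effects push in opposite directions; without quantitative information the net direction cannot be determined.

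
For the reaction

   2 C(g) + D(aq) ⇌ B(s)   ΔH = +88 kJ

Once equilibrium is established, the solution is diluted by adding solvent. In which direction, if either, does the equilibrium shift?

Dilution lowers every aqueous concentration by the same factor. Δn_aq = 0 − 1 = -1, so the system shifts toward the side with more dissolved moles — to the left.

left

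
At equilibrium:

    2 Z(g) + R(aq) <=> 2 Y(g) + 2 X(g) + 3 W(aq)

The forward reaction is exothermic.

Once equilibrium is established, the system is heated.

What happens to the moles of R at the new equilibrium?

The forward reaction is exothermic. Raising T favours the endothermic direction — shift to the left.
The net shift is to the left. R is a reactant, so its amount increases.

increases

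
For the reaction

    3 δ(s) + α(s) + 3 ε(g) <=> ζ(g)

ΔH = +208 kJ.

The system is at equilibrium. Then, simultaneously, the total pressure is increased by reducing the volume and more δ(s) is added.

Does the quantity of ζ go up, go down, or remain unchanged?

Gas moles: reactants 3, products 1 (Δn_gas = -2). Compression shifts the system toward the side with fewer moles of gas — to the right.
δ is a pure solid; its activity is 1 regardless of amount, so Q is unaffected — no shift from this change.
The net shift is to the right. ζ is a product, so its amount increases.

increases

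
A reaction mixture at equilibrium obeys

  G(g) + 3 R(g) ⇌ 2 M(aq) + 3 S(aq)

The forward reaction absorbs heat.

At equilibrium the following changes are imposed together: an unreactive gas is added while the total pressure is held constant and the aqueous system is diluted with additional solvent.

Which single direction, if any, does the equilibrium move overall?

Adding inert gas at constant total pressure expands the volume and lowers every reacting partial pressure. With Δn_gas = 0 − 4 = -4, Q moves away from K toward the side with fewer gas moles, so the system shifts toward the side with more gas moles — to the left.
Dilution lowers every aqueous concentration by the same factor. Δn_aq = 5 − 0 = +5, so the system shifts toward the side with more dissolved moles — to the right.
The individual effects push in opposite directions; without quantitative information the net direction cannot be determined.

cannot be determined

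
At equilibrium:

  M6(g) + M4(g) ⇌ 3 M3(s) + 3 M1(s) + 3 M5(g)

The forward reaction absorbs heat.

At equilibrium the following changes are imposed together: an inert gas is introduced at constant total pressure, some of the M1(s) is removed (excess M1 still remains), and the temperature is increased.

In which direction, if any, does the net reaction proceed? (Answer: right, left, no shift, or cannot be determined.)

Adding inert gas at constant total pressure expands the volume and lowers every reacting partial pressure. With Δn_gas = 3 − 2 = +1, Q moves away from K toward the side with fewer gas moles, so the system shifts toward the side with more gas moles — to the right.
M1 is a pure solid; its activity is 1 regardless of amount, so Q is unaffected — no shift from this change.
The forward reaction is endothermic. Raising T favours the endothermic direction — shift to the right.
Only the nonzero effect(s) matter; the net shift is to the right.

right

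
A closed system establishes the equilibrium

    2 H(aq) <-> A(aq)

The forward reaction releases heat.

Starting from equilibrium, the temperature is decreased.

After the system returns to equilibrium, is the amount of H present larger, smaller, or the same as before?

decreases

The forward reaction is exothermic. Lowering T favours the exothermic direction — shift to the right.
The net shift is to the right. H is a reactant, so its amount decreases.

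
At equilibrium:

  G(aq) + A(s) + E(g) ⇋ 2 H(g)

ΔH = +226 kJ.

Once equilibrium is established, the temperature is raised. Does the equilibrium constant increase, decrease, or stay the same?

increases

K depends on temperature via the van 't Hoff relation. The forward reaction is endothermic, so raising T increases K.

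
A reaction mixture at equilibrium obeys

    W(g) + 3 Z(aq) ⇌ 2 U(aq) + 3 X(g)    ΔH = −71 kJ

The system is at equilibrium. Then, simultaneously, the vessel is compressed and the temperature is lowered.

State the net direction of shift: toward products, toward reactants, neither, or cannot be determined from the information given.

Gas moles: reactants 1, products 3 (Δn_gas = +2). Compression shifts the system toward the side with fewer moles of gas — to the left.
The forward reaction is exothermic. Lowering T favours the exothermic direction — shift to the right.
The individual effects push in opposite directions; without quantitative information the net direction cannot be determined.

cannot be determined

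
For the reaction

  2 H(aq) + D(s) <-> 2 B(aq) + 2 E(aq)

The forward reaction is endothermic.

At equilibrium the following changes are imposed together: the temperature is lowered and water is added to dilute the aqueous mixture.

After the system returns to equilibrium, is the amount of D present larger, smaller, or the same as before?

cannot be determined

The forward reaction is endothermic. Lowering T favours the exothermic direction — shift to the left.
Dilution lowers every aqueous concentration by the same factor. Δn_aq = 4 − 2 = +2, so the system shifts toward the side with more dissolved moles — to the right.
The two effects oppose each other, so the net shift — and hence the change in D — cannot be determined from the given information.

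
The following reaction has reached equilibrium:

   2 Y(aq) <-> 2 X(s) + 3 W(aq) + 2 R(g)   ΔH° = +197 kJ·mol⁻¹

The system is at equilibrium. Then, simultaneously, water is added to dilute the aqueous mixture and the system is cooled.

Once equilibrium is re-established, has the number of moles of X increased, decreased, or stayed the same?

Dilution lowers every aqueous concentration by the same factor. Δn_aq = 3 − 2 = +1, so the system shifts toward the side with more dissolved moles — to the right.
The forward reaction is endothermic. Lowering T favours the exothermic direction — shift to the left.
The two effects oppose each other, so the net shift — and hence the change in X — cannot be determined from the given information.

cannot be determined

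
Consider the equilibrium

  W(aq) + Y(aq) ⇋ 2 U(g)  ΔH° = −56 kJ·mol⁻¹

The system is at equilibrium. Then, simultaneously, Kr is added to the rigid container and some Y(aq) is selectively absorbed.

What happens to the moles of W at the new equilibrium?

increases

At constant volume, adding an inert gas leaves every reacting species' partial pressure unchanged, so Q is unchanged — no shift from this change.
Removing Y (aq), a reactant, drives the reaction to the left.
The net shift is to the left. W is a reactant, so its amount increases.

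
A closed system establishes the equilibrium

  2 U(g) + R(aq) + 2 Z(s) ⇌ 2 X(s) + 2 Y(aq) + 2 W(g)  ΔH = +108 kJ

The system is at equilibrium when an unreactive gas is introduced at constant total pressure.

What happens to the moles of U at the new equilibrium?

unchanged

Adding inert gas at constant total pressure expands the volume, scaling every reacting partial pressure by the same factor. Δn_gas = 2 − 2 = 0, so Q is unchanged — no shift.
No net shift occurs, so the amount of U is unchanged.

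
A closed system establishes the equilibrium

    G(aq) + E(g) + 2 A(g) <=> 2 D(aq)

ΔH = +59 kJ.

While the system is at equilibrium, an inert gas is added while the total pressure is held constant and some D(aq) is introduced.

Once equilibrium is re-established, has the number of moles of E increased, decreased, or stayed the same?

Adding inert gas at constant total pressure expands the volume and lowers every reacting partial pressure. With Δn_gas = 0 − 3 = -3, Q moves away from K toward the side with fewer gas moles, so the system shifts toward the side with more gas moles — to the left.
Adding D (aq), a product, drives the reaction to the left.
The net shift is to the left. E is a reactant, so its amount increases.

increases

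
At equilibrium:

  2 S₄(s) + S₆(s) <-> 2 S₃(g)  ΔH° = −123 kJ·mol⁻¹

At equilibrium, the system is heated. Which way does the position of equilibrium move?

The forward reaction is exothermic. Raising T favours the endothermic direction — shift to the left.

left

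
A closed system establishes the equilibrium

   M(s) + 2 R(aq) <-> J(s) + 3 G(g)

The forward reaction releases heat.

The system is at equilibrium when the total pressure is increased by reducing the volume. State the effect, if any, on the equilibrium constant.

The equilibrium constant depends only on temperature. This perturbation may move the position of equilibrium, but since T is unchanged, K itself is unchanged.

unchanged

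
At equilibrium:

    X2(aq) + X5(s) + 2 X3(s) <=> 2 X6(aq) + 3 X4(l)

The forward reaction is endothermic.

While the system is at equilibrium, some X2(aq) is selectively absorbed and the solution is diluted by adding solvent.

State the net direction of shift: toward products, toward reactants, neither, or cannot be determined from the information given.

Removing X2 (aq), a reactant, drives the reaction to the left.
Dilution lowers every aqueous concentration by the same factor. Δn_aq = 2 − 1 = +1, so the system shifts toward the side with more dissolved moles — to the right.
The individual effects push in opposite directions; without quantitative information the net direction cannot be determined.

cannot be determined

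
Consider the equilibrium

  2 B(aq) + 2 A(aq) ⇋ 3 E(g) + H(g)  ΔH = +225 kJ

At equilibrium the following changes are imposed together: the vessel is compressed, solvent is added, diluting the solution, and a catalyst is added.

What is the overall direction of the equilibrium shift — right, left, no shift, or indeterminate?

left

Gas moles: reactants 0, products 4 (Δn_gas = +4). Compression shifts the system toward the side with fewer moles of gas — to the left.
Dilution lowers every aqueous concentration by the same factor. Δn_aq = 0 − 4 = -4, so the system shifts toward the side with more dissolved moles — to the left.
A catalyst speeds both forward and reverse rates equally; it changes neither Q nor K — no shift from this change.
Only the nonzero effect(s) matter; the net shift is to the left.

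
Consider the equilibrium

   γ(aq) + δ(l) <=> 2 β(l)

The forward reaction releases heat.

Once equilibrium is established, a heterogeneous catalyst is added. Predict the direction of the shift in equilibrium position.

A catalyst speeds both forward and reverse rates equally; it changes neither Q nor K — no shift from this change.

no shift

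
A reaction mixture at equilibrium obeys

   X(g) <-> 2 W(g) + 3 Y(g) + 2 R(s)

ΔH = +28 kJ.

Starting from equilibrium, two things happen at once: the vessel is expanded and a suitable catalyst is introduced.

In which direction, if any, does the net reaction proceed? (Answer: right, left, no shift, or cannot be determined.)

right

Gas moles: reactants 1, products 5 (Δn_gas = +4). Expansion shifts the system toward the side with more moles of gas — to the right.
A catalyst speeds both forward and reverse rates equally; it changes neither Q nor K — no shift from this change.
Only the nonzero effect(s) matter; the net shift is to the right.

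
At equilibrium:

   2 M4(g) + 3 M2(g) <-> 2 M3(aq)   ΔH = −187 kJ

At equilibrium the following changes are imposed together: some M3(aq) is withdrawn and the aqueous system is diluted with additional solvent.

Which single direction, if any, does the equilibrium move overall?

right

Removing M3 (aq), a product, drives the reaction to the right.
Dilution lowers every aqueous concentration by the same factor. Δn_aq = 2 − 0 = +2, so the system shifts toward the side with more dissolved moles — to the right.
All effects act in the same direction — net shift to the right.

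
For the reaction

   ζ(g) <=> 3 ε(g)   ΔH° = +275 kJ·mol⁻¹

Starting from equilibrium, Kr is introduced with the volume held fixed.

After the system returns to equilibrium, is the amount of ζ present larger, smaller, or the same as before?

At constant volume, adding an inert gas leaves every reacting species' partial pressure unchanged, so Q is unchanged — no shift from this change.
No net shift occurs, so the amount of ζ is unchanged.

unchanged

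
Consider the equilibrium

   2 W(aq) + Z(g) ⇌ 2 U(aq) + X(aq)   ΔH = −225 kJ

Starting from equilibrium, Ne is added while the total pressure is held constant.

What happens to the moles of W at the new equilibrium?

increases

Adding inert gas at constant total pressure expands the volume and lowers every reacting partial pressure. With Δn_gas = 0 − 1 = -1, Q moves away from K toward the side with fewer gas moles, so the system shifts toward the side with more gas moles — to the left.
The net shift is to the left. W is a reactant, so its amount increases.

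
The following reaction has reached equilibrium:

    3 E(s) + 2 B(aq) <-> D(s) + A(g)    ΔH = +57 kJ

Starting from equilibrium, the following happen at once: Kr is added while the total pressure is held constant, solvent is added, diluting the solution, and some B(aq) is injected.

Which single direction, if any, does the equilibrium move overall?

Adding inert gas at constant total pressure expands the volume and lowers every reacting partial pressure. With Δn_gas = 1 − 0 = +1, Q moves away from K toward the side with fewer gas moles, so the system shifts toward the side with more gas moles — to the right.
Dilution lowers every aqueous concentration by the same factor. Δn_aq = 0 − 2 = -2, so the system shifts toward the side with more dissolved moles — to the left.
Adding B (aq), a reactant, drives the reaction to the right.
The individual effects push in opposite directions; without quantitative information the net direction cannot be determined.

cannot be determined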